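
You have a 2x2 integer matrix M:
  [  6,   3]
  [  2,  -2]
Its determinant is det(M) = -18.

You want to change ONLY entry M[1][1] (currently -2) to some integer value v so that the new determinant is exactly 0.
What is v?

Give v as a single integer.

det is linear in entry M[1][1]: det = old_det + (v - -2) * C_11
Cofactor C_11 = 6
Want det = 0: -18 + (v - -2) * 6 = 0
  (v - -2) = 18 / 6 = 3
  v = -2 + (3) = 1

Answer: 1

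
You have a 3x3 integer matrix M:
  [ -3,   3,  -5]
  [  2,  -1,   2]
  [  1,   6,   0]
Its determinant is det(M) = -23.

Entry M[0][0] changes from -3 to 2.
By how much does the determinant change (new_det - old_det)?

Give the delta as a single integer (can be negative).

Cofactor C_00 = -12
Entry delta = 2 - -3 = 5
Det delta = entry_delta * cofactor = 5 * -12 = -60

Answer: -60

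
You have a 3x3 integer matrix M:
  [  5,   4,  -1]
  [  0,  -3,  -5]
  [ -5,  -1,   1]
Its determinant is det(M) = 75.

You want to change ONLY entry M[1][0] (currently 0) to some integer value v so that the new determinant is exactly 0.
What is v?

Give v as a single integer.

Answer: 25

Derivation:
det is linear in entry M[1][0]: det = old_det + (v - 0) * C_10
Cofactor C_10 = -3
Want det = 0: 75 + (v - 0) * -3 = 0
  (v - 0) = -75 / -3 = 25
  v = 0 + (25) = 25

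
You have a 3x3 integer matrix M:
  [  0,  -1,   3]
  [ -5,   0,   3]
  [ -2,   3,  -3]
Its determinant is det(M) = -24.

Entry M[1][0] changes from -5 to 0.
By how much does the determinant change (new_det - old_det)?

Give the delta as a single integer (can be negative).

Answer: 30

Derivation:
Cofactor C_10 = 6
Entry delta = 0 - -5 = 5
Det delta = entry_delta * cofactor = 5 * 6 = 30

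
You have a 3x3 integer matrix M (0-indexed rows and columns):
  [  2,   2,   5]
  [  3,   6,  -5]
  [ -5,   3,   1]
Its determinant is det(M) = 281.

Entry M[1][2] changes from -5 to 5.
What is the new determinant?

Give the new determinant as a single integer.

Answer: 121

Derivation:
det is linear in row 1: changing M[1][2] by delta changes det by delta * cofactor(1,2).
Cofactor C_12 = (-1)^(1+2) * minor(1,2) = -16
Entry delta = 5 - -5 = 10
Det delta = 10 * -16 = -160
New det = 281 + -160 = 121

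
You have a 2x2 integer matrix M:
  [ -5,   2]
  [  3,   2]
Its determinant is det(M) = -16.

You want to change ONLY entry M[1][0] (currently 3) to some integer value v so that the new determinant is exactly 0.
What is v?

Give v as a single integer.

det is linear in entry M[1][0]: det = old_det + (v - 3) * C_10
Cofactor C_10 = -2
Want det = 0: -16 + (v - 3) * -2 = 0
  (v - 3) = 16 / -2 = -8
  v = 3 + (-8) = -5

Answer: -5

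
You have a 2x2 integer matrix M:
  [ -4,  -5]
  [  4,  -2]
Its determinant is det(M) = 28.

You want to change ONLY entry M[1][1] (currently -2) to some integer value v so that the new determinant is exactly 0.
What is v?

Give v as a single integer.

Answer: 5

Derivation:
det is linear in entry M[1][1]: det = old_det + (v - -2) * C_11
Cofactor C_11 = -4
Want det = 0: 28 + (v - -2) * -4 = 0
  (v - -2) = -28 / -4 = 7
  v = -2 + (7) = 5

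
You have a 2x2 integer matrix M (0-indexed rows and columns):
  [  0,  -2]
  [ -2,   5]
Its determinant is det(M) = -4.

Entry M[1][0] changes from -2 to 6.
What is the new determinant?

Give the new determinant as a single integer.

Answer: 12

Derivation:
det is linear in row 1: changing M[1][0] by delta changes det by delta * cofactor(1,0).
Cofactor C_10 = (-1)^(1+0) * minor(1,0) = 2
Entry delta = 6 - -2 = 8
Det delta = 8 * 2 = 16
New det = -4 + 16 = 12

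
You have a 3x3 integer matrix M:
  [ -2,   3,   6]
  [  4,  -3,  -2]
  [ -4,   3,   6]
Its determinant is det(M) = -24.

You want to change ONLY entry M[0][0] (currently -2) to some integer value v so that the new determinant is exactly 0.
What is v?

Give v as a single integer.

Answer: -4

Derivation:
det is linear in entry M[0][0]: det = old_det + (v - -2) * C_00
Cofactor C_00 = -12
Want det = 0: -24 + (v - -2) * -12 = 0
  (v - -2) = 24 / -12 = -2
  v = -2 + (-2) = -4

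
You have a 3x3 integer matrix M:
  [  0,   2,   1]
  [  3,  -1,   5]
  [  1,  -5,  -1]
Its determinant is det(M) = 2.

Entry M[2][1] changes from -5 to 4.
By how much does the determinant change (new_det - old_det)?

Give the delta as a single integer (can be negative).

Cofactor C_21 = 3
Entry delta = 4 - -5 = 9
Det delta = entry_delta * cofactor = 9 * 3 = 27

Answer: 27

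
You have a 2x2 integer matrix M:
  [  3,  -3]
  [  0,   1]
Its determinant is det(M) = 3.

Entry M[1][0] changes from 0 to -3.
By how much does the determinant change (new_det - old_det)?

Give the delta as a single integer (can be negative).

Cofactor C_10 = 3
Entry delta = -3 - 0 = -3
Det delta = entry_delta * cofactor = -3 * 3 = -9

Answer: -9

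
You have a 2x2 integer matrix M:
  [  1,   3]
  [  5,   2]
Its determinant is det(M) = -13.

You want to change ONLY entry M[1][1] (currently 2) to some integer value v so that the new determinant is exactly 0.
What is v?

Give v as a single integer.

Answer: 15

Derivation:
det is linear in entry M[1][1]: det = old_det + (v - 2) * C_11
Cofactor C_11 = 1
Want det = 0: -13 + (v - 2) * 1 = 0
  (v - 2) = 13 / 1 = 13
  v = 2 + (13) = 15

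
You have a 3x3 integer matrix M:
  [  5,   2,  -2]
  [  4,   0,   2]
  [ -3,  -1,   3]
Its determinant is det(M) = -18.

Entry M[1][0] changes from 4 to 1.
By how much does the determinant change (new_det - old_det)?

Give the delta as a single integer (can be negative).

Answer: 12

Derivation:
Cofactor C_10 = -4
Entry delta = 1 - 4 = -3
Det delta = entry_delta * cofactor = -3 * -4 = 12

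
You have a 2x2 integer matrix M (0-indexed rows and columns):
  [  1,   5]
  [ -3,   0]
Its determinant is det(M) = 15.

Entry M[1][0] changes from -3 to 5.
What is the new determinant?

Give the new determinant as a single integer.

Answer: -25

Derivation:
det is linear in row 1: changing M[1][0] by delta changes det by delta * cofactor(1,0).
Cofactor C_10 = (-1)^(1+0) * minor(1,0) = -5
Entry delta = 5 - -3 = 8
Det delta = 8 * -5 = -40
New det = 15 + -40 = -25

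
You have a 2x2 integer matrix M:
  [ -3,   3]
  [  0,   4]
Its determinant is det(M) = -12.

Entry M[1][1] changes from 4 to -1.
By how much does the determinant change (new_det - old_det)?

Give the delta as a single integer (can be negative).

Answer: 15

Derivation:
Cofactor C_11 = -3
Entry delta = -1 - 4 = -5
Det delta = entry_delta * cofactor = -5 * -3 = 15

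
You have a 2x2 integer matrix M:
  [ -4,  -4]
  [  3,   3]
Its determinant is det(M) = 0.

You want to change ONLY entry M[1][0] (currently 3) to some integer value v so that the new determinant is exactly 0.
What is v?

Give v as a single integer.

Answer: 3

Derivation:
det is linear in entry M[1][0]: det = old_det + (v - 3) * C_10
Cofactor C_10 = 4
Want det = 0: 0 + (v - 3) * 4 = 0
  (v - 3) = 0 / 4 = 0
  v = 3 + (0) = 3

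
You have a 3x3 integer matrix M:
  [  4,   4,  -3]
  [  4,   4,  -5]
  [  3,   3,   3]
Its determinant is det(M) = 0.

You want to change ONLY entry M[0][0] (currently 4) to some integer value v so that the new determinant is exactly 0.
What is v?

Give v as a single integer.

Answer: 4

Derivation:
det is linear in entry M[0][0]: det = old_det + (v - 4) * C_00
Cofactor C_00 = 27
Want det = 0: 0 + (v - 4) * 27 = 0
  (v - 4) = 0 / 27 = 0
  v = 4 + (0) = 4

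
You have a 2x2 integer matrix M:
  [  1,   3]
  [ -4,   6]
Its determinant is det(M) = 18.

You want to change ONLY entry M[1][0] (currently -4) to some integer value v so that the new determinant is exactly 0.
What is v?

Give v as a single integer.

det is linear in entry M[1][0]: det = old_det + (v - -4) * C_10
Cofactor C_10 = -3
Want det = 0: 18 + (v - -4) * -3 = 0
  (v - -4) = -18 / -3 = 6
  v = -4 + (6) = 2

Answer: 2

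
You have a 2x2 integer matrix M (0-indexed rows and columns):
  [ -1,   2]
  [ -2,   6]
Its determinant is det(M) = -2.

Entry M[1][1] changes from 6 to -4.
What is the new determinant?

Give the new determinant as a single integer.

Answer: 8

Derivation:
det is linear in row 1: changing M[1][1] by delta changes det by delta * cofactor(1,1).
Cofactor C_11 = (-1)^(1+1) * minor(1,1) = -1
Entry delta = -4 - 6 = -10
Det delta = -10 * -1 = 10
New det = -2 + 10 = 8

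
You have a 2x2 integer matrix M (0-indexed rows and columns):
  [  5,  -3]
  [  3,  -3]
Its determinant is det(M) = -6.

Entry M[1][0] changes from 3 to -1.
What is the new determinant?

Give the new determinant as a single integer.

Answer: -18

Derivation:
det is linear in row 1: changing M[1][0] by delta changes det by delta * cofactor(1,0).
Cofactor C_10 = (-1)^(1+0) * minor(1,0) = 3
Entry delta = -1 - 3 = -4
Det delta = -4 * 3 = -12
New det = -6 + -12 = -18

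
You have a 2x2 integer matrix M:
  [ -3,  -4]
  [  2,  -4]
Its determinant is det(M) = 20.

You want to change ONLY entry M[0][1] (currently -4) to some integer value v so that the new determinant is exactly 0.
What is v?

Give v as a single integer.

Answer: 6

Derivation:
det is linear in entry M[0][1]: det = old_det + (v - -4) * C_01
Cofactor C_01 = -2
Want det = 0: 20 + (v - -4) * -2 = 0
  (v - -4) = -20 / -2 = 10
  v = -4 + (10) = 6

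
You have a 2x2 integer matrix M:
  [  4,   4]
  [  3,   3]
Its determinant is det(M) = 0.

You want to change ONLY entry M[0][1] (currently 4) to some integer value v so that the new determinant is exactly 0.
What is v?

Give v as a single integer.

Answer: 4

Derivation:
det is linear in entry M[0][1]: det = old_det + (v - 4) * C_01
Cofactor C_01 = -3
Want det = 0: 0 + (v - 4) * -3 = 0
  (v - 4) = 0 / -3 = 0
  v = 4 + (0) = 4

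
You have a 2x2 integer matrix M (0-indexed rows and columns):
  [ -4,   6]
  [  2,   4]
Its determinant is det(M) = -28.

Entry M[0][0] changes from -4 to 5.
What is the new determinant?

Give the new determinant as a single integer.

det is linear in row 0: changing M[0][0] by delta changes det by delta * cofactor(0,0).
Cofactor C_00 = (-1)^(0+0) * minor(0,0) = 4
Entry delta = 5 - -4 = 9
Det delta = 9 * 4 = 36
New det = -28 + 36 = 8

Answer: 8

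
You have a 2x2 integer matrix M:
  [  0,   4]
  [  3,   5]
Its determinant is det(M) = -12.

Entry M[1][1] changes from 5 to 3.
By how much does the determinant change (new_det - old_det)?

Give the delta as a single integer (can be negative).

Cofactor C_11 = 0
Entry delta = 3 - 5 = -2
Det delta = entry_delta * cofactor = -2 * 0 = 0

Answer: 0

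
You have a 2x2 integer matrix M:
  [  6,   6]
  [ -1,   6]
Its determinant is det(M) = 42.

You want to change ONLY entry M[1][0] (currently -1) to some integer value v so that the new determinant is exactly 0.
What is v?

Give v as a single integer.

Answer: 6

Derivation:
det is linear in entry M[1][0]: det = old_det + (v - -1) * C_10
Cofactor C_10 = -6
Want det = 0: 42 + (v - -1) * -6 = 0
  (v - -1) = -42 / -6 = 7
  v = -1 + (7) = 6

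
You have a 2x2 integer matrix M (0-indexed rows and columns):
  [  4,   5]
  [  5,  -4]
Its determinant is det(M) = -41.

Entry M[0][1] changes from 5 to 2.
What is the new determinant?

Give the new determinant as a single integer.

det is linear in row 0: changing M[0][1] by delta changes det by delta * cofactor(0,1).
Cofactor C_01 = (-1)^(0+1) * minor(0,1) = -5
Entry delta = 2 - 5 = -3
Det delta = -3 * -5 = 15
New det = -41 + 15 = -26

Answer: -26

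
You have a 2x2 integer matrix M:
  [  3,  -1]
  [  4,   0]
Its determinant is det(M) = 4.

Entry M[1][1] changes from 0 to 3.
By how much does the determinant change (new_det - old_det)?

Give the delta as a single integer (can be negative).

Answer: 9

Derivation:
Cofactor C_11 = 3
Entry delta = 3 - 0 = 3
Det delta = entry_delta * cofactor = 3 * 3 = 9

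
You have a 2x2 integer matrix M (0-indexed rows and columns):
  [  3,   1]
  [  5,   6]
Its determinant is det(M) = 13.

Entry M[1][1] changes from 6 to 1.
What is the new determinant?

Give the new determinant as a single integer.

det is linear in row 1: changing M[1][1] by delta changes det by delta * cofactor(1,1).
Cofactor C_11 = (-1)^(1+1) * minor(1,1) = 3
Entry delta = 1 - 6 = -5
Det delta = -5 * 3 = -15
New det = 13 + -15 = -2

Answer: -2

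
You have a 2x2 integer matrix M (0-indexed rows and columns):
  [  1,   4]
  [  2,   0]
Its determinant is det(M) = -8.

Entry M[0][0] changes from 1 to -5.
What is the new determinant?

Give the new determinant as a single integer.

det is linear in row 0: changing M[0][0] by delta changes det by delta * cofactor(0,0).
Cofactor C_00 = (-1)^(0+0) * minor(0,0) = 0
Entry delta = -5 - 1 = -6
Det delta = -6 * 0 = 0
New det = -8 + 0 = -8

Answer: -8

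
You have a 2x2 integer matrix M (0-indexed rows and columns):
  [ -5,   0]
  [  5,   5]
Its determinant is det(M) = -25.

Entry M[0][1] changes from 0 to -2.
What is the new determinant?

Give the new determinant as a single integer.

det is linear in row 0: changing M[0][1] by delta changes det by delta * cofactor(0,1).
Cofactor C_01 = (-1)^(0+1) * minor(0,1) = -5
Entry delta = -2 - 0 = -2
Det delta = -2 * -5 = 10
New det = -25 + 10 = -15

Answer: -15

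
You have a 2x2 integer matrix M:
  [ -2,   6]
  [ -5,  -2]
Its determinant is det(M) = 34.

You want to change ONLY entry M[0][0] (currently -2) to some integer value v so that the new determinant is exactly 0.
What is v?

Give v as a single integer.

Answer: 15

Derivation:
det is linear in entry M[0][0]: det = old_det + (v - -2) * C_00
Cofactor C_00 = -2
Want det = 0: 34 + (v - -2) * -2 = 0
  (v - -2) = -34 / -2 = 17
  v = -2 + (17) = 15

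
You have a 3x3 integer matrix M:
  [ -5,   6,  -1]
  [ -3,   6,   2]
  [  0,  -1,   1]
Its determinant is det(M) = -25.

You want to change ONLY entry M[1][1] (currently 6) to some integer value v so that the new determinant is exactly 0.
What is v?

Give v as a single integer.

Answer: 1

Derivation:
det is linear in entry M[1][1]: det = old_det + (v - 6) * C_11
Cofactor C_11 = -5
Want det = 0: -25 + (v - 6) * -5 = 0
  (v - 6) = 25 / -5 = -5
  v = 6 + (-5) = 1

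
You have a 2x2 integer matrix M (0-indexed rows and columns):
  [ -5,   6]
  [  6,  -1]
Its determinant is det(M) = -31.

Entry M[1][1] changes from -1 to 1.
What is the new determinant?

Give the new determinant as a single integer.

det is linear in row 1: changing M[1][1] by delta changes det by delta * cofactor(1,1).
Cofactor C_11 = (-1)^(1+1) * minor(1,1) = -5
Entry delta = 1 - -1 = 2
Det delta = 2 * -5 = -10
New det = -31 + -10 = -41

Answer: -41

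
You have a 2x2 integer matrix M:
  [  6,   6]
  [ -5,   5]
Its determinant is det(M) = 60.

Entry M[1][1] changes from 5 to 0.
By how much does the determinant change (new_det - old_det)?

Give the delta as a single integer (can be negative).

Answer: -30

Derivation:
Cofactor C_11 = 6
Entry delta = 0 - 5 = -5
Det delta = entry_delta * cofactor = -5 * 6 = -30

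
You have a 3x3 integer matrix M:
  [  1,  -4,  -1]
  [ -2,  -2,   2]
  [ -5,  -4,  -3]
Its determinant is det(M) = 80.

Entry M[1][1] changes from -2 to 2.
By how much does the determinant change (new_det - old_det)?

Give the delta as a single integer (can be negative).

Answer: -32

Derivation:
Cofactor C_11 = -8
Entry delta = 2 - -2 = 4
Det delta = entry_delta * cofactor = 4 * -8 = -32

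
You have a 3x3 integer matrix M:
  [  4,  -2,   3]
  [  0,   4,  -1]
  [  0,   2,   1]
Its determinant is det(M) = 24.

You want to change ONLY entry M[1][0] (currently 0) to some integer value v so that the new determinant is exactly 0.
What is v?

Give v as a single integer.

Answer: -3

Derivation:
det is linear in entry M[1][0]: det = old_det + (v - 0) * C_10
Cofactor C_10 = 8
Want det = 0: 24 + (v - 0) * 8 = 0
  (v - 0) = -24 / 8 = -3
  v = 0 + (-3) = -3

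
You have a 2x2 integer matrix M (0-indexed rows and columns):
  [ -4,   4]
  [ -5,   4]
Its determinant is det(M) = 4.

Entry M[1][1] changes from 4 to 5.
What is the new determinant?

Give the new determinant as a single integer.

Answer: 0

Derivation:
det is linear in row 1: changing M[1][1] by delta changes det by delta * cofactor(1,1).
Cofactor C_11 = (-1)^(1+1) * minor(1,1) = -4
Entry delta = 5 - 4 = 1
Det delta = 1 * -4 = -4
New det = 4 + -4 = 0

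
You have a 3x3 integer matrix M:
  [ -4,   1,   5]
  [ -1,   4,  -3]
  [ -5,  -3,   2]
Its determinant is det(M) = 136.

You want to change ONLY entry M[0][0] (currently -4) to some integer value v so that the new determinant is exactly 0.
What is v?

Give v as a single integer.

det is linear in entry M[0][0]: det = old_det + (v - -4) * C_00
Cofactor C_00 = -1
Want det = 0: 136 + (v - -4) * -1 = 0
  (v - -4) = -136 / -1 = 136
  v = -4 + (136) = 132

Answer: 132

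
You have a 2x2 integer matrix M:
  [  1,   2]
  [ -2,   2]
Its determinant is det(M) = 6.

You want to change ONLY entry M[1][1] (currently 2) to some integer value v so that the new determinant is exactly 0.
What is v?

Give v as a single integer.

Answer: -4

Derivation:
det is linear in entry M[1][1]: det = old_det + (v - 2) * C_11
Cofactor C_11 = 1
Want det = 0: 6 + (v - 2) * 1 = 0
  (v - 2) = -6 / 1 = -6
  v = 2 + (-6) = -4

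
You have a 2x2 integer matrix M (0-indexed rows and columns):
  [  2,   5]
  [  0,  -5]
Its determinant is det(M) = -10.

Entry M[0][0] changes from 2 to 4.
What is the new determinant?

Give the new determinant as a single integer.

Answer: -20

Derivation:
det is linear in row 0: changing M[0][0] by delta changes det by delta * cofactor(0,0).
Cofactor C_00 = (-1)^(0+0) * minor(0,0) = -5
Entry delta = 4 - 2 = 2
Det delta = 2 * -5 = -10
New det = -10 + -10 = -20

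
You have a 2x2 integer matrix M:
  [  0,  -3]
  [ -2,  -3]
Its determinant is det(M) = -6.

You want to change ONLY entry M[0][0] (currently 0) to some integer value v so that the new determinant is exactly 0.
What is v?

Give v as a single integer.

Answer: -2

Derivation:
det is linear in entry M[0][0]: det = old_det + (v - 0) * C_00
Cofactor C_00 = -3
Want det = 0: -6 + (v - 0) * -3 = 0
  (v - 0) = 6 / -3 = -2
  v = 0 + (-2) = -2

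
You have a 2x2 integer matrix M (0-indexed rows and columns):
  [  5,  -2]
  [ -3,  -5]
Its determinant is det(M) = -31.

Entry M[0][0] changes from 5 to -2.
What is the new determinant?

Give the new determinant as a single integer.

det is linear in row 0: changing M[0][0] by delta changes det by delta * cofactor(0,0).
Cofactor C_00 = (-1)^(0+0) * minor(0,0) = -5
Entry delta = -2 - 5 = -7
Det delta = -7 * -5 = 35
New det = -31 + 35 = 4

Answer: 4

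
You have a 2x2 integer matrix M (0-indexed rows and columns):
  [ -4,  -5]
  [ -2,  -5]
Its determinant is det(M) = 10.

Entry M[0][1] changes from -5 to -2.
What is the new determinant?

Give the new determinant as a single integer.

det is linear in row 0: changing M[0][1] by delta changes det by delta * cofactor(0,1).
Cofactor C_01 = (-1)^(0+1) * minor(0,1) = 2
Entry delta = -2 - -5 = 3
Det delta = 3 * 2 = 6
New det = 10 + 6 = 16

Answer: 16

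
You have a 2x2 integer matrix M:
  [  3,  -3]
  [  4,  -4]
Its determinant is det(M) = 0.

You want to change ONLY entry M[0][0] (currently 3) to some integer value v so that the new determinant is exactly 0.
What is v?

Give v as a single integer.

Answer: 3

Derivation:
det is linear in entry M[0][0]: det = old_det + (v - 3) * C_00
Cofactor C_00 = -4
Want det = 0: 0 + (v - 3) * -4 = 0
  (v - 3) = 0 / -4 = 0
  v = 3 + (0) = 3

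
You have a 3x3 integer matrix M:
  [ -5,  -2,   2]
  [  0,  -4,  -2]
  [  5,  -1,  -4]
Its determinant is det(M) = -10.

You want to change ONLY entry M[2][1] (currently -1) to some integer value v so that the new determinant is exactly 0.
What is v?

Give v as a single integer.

det is linear in entry M[2][1]: det = old_det + (v - -1) * C_21
Cofactor C_21 = -10
Want det = 0: -10 + (v - -1) * -10 = 0
  (v - -1) = 10 / -10 = -1
  v = -1 + (-1) = -2

Answer: -2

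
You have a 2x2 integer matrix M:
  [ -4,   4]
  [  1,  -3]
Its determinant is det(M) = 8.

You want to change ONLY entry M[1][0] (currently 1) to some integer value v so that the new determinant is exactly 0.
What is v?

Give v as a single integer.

det is linear in entry M[1][0]: det = old_det + (v - 1) * C_10
Cofactor C_10 = -4
Want det = 0: 8 + (v - 1) * -4 = 0
  (v - 1) = -8 / -4 = 2
  v = 1 + (2) = 3

Answer: 3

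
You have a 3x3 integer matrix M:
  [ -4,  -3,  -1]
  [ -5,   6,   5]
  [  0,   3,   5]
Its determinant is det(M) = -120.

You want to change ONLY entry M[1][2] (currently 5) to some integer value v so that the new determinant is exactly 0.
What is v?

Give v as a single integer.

Answer: 15

Derivation:
det is linear in entry M[1][2]: det = old_det + (v - 5) * C_12
Cofactor C_12 = 12
Want det = 0: -120 + (v - 5) * 12 = 0
  (v - 5) = 120 / 12 = 10
  v = 5 + (10) = 15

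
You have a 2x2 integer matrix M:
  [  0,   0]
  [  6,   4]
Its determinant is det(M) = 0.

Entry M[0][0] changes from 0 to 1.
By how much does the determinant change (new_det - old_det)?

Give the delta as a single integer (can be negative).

Answer: 4

Derivation:
Cofactor C_00 = 4
Entry delta = 1 - 0 = 1
Det delta = entry_delta * cofactor = 1 * 4 = 4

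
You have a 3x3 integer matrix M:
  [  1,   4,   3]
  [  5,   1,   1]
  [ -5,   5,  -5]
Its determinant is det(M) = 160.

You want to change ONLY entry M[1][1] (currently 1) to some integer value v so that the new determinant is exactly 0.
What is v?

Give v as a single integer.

Answer: -15

Derivation:
det is linear in entry M[1][1]: det = old_det + (v - 1) * C_11
Cofactor C_11 = 10
Want det = 0: 160 + (v - 1) * 10 = 0
  (v - 1) = -160 / 10 = -16
  v = 1 + (-16) = -15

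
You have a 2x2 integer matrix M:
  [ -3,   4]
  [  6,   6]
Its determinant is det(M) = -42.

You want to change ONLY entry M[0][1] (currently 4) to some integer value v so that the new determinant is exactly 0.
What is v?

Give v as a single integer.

det is linear in entry M[0][1]: det = old_det + (v - 4) * C_01
Cofactor C_01 = -6
Want det = 0: -42 + (v - 4) * -6 = 0
  (v - 4) = 42 / -6 = -7
  v = 4 + (-7) = -3

Answer: -3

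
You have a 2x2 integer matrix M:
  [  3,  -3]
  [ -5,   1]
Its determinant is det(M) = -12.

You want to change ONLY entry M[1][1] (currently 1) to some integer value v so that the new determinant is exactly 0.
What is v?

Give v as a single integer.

det is linear in entry M[1][1]: det = old_det + (v - 1) * C_11
Cofactor C_11 = 3
Want det = 0: -12 + (v - 1) * 3 = 0
  (v - 1) = 12 / 3 = 4
  v = 1 + (4) = 5

Answer: 5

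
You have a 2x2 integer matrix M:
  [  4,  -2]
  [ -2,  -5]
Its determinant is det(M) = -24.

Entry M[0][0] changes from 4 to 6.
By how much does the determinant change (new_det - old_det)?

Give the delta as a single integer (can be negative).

Cofactor C_00 = -5
Entry delta = 6 - 4 = 2
Det delta = entry_delta * cofactor = 2 * -5 = -10

Answer: -10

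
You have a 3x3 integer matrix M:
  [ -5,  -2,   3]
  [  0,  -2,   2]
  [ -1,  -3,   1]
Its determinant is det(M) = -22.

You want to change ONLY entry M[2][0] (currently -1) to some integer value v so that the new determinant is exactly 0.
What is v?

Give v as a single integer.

det is linear in entry M[2][0]: det = old_det + (v - -1) * C_20
Cofactor C_20 = 2
Want det = 0: -22 + (v - -1) * 2 = 0
  (v - -1) = 22 / 2 = 11
  v = -1 + (11) = 10

Answer: 10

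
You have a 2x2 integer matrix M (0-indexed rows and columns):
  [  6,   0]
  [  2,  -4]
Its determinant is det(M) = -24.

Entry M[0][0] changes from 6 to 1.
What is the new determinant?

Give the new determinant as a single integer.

det is linear in row 0: changing M[0][0] by delta changes det by delta * cofactor(0,0).
Cofactor C_00 = (-1)^(0+0) * minor(0,0) = -4
Entry delta = 1 - 6 = -5
Det delta = -5 * -4 = 20
New det = -24 + 20 = -4

Answer: -4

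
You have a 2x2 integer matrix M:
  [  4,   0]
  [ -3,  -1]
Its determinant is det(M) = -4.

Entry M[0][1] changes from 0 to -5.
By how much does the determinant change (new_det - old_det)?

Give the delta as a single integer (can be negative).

Cofactor C_01 = 3
Entry delta = -5 - 0 = -5
Det delta = entry_delta * cofactor = -5 * 3 = -15

Answer: -15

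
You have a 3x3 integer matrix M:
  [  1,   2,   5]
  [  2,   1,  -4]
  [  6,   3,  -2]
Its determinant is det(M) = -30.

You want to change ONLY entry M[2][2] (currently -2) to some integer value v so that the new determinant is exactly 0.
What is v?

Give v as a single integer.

Answer: -12

Derivation:
det is linear in entry M[2][2]: det = old_det + (v - -2) * C_22
Cofactor C_22 = -3
Want det = 0: -30 + (v - -2) * -3 = 0
  (v - -2) = 30 / -3 = -10
  v = -2 + (-10) = -12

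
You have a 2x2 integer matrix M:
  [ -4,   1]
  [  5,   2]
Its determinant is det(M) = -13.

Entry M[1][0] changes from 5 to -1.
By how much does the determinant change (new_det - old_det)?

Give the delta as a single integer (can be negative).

Cofactor C_10 = -1
Entry delta = -1 - 5 = -6
Det delta = entry_delta * cofactor = -6 * -1 = 6

Answer: 6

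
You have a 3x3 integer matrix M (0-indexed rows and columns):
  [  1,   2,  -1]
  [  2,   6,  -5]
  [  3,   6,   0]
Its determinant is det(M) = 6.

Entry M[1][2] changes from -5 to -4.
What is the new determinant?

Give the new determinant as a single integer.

Answer: 6

Derivation:
det is linear in row 1: changing M[1][2] by delta changes det by delta * cofactor(1,2).
Cofactor C_12 = (-1)^(1+2) * minor(1,2) = 0
Entry delta = -4 - -5 = 1
Det delta = 1 * 0 = 0
New det = 6 + 0 = 6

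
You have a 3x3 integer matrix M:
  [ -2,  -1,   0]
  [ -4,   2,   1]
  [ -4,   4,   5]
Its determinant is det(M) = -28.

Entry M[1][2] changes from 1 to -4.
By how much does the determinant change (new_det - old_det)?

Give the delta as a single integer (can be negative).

Answer: -60

Derivation:
Cofactor C_12 = 12
Entry delta = -4 - 1 = -5
Det delta = entry_delta * cofactor = -5 * 12 = -60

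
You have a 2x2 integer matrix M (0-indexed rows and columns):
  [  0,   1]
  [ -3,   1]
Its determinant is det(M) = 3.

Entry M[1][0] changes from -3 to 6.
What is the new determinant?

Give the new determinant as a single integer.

Answer: -6

Derivation:
det is linear in row 1: changing M[1][0] by delta changes det by delta * cofactor(1,0).
Cofactor C_10 = (-1)^(1+0) * minor(1,0) = -1
Entry delta = 6 - -3 = 9
Det delta = 9 * -1 = -9
New det = 3 + -9 = -6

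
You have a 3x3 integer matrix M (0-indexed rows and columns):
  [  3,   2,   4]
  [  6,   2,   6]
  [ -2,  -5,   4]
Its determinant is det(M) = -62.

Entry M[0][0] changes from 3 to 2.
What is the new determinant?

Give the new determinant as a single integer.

Answer: -100

Derivation:
det is linear in row 0: changing M[0][0] by delta changes det by delta * cofactor(0,0).
Cofactor C_00 = (-1)^(0+0) * minor(0,0) = 38
Entry delta = 2 - 3 = -1
Det delta = -1 * 38 = -38
New det = -62 + -38 = -100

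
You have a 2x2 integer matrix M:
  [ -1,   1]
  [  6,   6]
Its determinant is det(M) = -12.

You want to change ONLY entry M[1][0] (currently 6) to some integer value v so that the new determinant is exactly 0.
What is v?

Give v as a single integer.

det is linear in entry M[1][0]: det = old_det + (v - 6) * C_10
Cofactor C_10 = -1
Want det = 0: -12 + (v - 6) * -1 = 0
  (v - 6) = 12 / -1 = -12
  v = 6 + (-12) = -6

Answer: -6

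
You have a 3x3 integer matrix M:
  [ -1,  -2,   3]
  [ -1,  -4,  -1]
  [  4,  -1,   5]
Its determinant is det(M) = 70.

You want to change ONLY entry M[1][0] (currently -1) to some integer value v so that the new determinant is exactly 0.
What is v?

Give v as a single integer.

Answer: -11

Derivation:
det is linear in entry M[1][0]: det = old_det + (v - -1) * C_10
Cofactor C_10 = 7
Want det = 0: 70 + (v - -1) * 7 = 0
  (v - -1) = -70 / 7 = -10
  v = -1 + (-10) = -11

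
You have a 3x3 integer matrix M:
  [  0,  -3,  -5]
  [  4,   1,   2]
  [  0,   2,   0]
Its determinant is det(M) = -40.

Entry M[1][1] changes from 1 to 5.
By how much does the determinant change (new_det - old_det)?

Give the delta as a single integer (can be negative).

Cofactor C_11 = 0
Entry delta = 5 - 1 = 4
Det delta = entry_delta * cofactor = 4 * 0 = 0

Answer: 0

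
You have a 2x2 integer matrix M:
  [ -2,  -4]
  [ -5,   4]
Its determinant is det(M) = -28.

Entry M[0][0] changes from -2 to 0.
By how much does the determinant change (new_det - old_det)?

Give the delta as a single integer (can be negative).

Cofactor C_00 = 4
Entry delta = 0 - -2 = 2
Det delta = entry_delta * cofactor = 2 * 4 = 8

Answer: 8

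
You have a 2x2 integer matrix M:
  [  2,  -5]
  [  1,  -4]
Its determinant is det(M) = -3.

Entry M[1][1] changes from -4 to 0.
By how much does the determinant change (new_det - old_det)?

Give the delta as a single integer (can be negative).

Cofactor C_11 = 2
Entry delta = 0 - -4 = 4
Det delta = entry_delta * cofactor = 4 * 2 = 8

Answer: 8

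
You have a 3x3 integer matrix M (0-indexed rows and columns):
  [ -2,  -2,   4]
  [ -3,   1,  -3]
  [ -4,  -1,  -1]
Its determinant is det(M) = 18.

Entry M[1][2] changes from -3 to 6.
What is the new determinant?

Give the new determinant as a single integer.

Answer: 72

Derivation:
det is linear in row 1: changing M[1][2] by delta changes det by delta * cofactor(1,2).
Cofactor C_12 = (-1)^(1+2) * minor(1,2) = 6
Entry delta = 6 - -3 = 9
Det delta = 9 * 6 = 54
New det = 18 + 54 = 72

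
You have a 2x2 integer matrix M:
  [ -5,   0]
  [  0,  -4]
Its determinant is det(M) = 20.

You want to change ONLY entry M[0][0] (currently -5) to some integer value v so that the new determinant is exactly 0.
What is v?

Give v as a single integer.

det is linear in entry M[0][0]: det = old_det + (v - -5) * C_00
Cofactor C_00 = -4
Want det = 0: 20 + (v - -5) * -4 = 0
  (v - -5) = -20 / -4 = 5
  v = -5 + (5) = 0

Answer: 0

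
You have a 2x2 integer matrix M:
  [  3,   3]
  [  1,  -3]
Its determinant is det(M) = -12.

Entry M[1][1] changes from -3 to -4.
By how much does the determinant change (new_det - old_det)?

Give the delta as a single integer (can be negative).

Cofactor C_11 = 3
Entry delta = -4 - -3 = -1
Det delta = entry_delta * cofactor = -1 * 3 = -3

Answer: -3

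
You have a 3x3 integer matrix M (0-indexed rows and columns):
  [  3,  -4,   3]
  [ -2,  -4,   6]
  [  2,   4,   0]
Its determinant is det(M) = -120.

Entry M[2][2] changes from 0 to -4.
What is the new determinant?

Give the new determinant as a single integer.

det is linear in row 2: changing M[2][2] by delta changes det by delta * cofactor(2,2).
Cofactor C_22 = (-1)^(2+2) * minor(2,2) = -20
Entry delta = -4 - 0 = -4
Det delta = -4 * -20 = 80
New det = -120 + 80 = -40

Answer: -40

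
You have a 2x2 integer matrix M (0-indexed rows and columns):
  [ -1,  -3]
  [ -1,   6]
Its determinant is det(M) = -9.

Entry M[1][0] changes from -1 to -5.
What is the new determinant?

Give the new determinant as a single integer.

det is linear in row 1: changing M[1][0] by delta changes det by delta * cofactor(1,0).
Cofactor C_10 = (-1)^(1+0) * minor(1,0) = 3
Entry delta = -5 - -1 = -4
Det delta = -4 * 3 = -12
New det = -9 + -12 = -21

Answer: -21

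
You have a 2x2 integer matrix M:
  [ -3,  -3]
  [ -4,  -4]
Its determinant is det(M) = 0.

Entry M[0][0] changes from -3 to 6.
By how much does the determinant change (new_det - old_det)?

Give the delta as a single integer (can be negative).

Answer: -36

Derivation:
Cofactor C_00 = -4
Entry delta = 6 - -3 = 9
Det delta = entry_delta * cofactor = 9 * -4 = -36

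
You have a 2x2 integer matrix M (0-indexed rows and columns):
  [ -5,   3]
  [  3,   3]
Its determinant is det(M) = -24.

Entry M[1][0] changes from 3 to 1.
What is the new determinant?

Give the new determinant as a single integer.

Answer: -18

Derivation:
det is linear in row 1: changing M[1][0] by delta changes det by delta * cofactor(1,0).
Cofactor C_10 = (-1)^(1+0) * minor(1,0) = -3
Entry delta = 1 - 3 = -2
Det delta = -2 * -3 = 6
New det = -24 + 6 = -18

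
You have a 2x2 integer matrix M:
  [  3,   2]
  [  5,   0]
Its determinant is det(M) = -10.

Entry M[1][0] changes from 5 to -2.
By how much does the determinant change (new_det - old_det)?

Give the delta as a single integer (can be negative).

Answer: 14

Derivation:
Cofactor C_10 = -2
Entry delta = -2 - 5 = -7
Det delta = entry_delta * cofactor = -7 * -2 = 14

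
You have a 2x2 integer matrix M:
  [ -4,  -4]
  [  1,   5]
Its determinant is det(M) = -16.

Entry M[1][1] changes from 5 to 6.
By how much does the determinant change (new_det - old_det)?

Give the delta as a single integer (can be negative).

Answer: -4

Derivation:
Cofactor C_11 = -4
Entry delta = 6 - 5 = 1
Det delta = entry_delta * cofactor = 1 * -4 = -4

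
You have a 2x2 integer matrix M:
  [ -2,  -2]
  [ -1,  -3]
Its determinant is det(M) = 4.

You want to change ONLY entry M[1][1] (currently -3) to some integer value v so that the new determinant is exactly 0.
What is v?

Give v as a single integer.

Answer: -1

Derivation:
det is linear in entry M[1][1]: det = old_det + (v - -3) * C_11
Cofactor C_11 = -2
Want det = 0: 4 + (v - -3) * -2 = 0
  (v - -3) = -4 / -2 = 2
  v = -3 + (2) = -1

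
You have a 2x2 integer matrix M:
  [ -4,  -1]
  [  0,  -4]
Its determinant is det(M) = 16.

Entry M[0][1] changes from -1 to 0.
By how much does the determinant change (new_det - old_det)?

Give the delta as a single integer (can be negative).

Cofactor C_01 = 0
Entry delta = 0 - -1 = 1
Det delta = entry_delta * cofactor = 1 * 0 = 0

Answer: 0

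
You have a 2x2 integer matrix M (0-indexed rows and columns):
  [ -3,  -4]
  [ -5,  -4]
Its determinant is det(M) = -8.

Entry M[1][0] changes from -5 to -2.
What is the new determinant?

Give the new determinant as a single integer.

det is linear in row 1: changing M[1][0] by delta changes det by delta * cofactor(1,0).
Cofactor C_10 = (-1)^(1+0) * minor(1,0) = 4
Entry delta = -2 - -5 = 3
Det delta = 3 * 4 = 12
New det = -8 + 12 = 4

Answer: 4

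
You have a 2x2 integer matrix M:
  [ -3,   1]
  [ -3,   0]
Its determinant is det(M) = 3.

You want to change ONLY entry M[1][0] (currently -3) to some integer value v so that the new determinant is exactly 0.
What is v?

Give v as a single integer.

det is linear in entry M[1][0]: det = old_det + (v - -3) * C_10
Cofactor C_10 = -1
Want det = 0: 3 + (v - -3) * -1 = 0
  (v - -3) = -3 / -1 = 3
  v = -3 + (3) = 0

Answer: 0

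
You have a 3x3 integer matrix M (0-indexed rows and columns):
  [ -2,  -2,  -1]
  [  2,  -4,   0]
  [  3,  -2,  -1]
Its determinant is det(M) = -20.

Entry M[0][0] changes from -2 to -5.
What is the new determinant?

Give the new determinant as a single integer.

det is linear in row 0: changing M[0][0] by delta changes det by delta * cofactor(0,0).
Cofactor C_00 = (-1)^(0+0) * minor(0,0) = 4
Entry delta = -5 - -2 = -3
Det delta = -3 * 4 = -12
New det = -20 + -12 = -32

Answer: -32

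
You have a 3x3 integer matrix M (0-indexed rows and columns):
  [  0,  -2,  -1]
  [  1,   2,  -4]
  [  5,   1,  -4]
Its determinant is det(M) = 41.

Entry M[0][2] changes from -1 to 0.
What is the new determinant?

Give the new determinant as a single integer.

det is linear in row 0: changing M[0][2] by delta changes det by delta * cofactor(0,2).
Cofactor C_02 = (-1)^(0+2) * minor(0,2) = -9
Entry delta = 0 - -1 = 1
Det delta = 1 * -9 = -9
New det = 41 + -9 = 32

Answer: 32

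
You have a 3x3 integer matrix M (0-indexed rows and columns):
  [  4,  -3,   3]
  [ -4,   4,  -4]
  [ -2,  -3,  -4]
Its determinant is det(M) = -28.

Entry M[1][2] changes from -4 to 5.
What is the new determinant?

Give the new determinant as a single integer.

det is linear in row 1: changing M[1][2] by delta changes det by delta * cofactor(1,2).
Cofactor C_12 = (-1)^(1+2) * minor(1,2) = 18
Entry delta = 5 - -4 = 9
Det delta = 9 * 18 = 162
New det = -28 + 162 = 134

Answer: 134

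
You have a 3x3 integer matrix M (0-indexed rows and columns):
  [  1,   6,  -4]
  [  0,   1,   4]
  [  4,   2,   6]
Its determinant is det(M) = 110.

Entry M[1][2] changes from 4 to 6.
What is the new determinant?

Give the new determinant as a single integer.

Answer: 154

Derivation:
det is linear in row 1: changing M[1][2] by delta changes det by delta * cofactor(1,2).
Cofactor C_12 = (-1)^(1+2) * minor(1,2) = 22
Entry delta = 6 - 4 = 2
Det delta = 2 * 22 = 44
New det = 110 + 44 = 154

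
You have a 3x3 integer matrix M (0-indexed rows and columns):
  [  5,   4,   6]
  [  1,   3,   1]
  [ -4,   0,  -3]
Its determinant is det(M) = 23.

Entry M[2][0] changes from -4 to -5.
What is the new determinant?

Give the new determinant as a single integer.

Answer: 37

Derivation:
det is linear in row 2: changing M[2][0] by delta changes det by delta * cofactor(2,0).
Cofactor C_20 = (-1)^(2+0) * minor(2,0) = -14
Entry delta = -5 - -4 = -1
Det delta = -1 * -14 = 14
New det = 23 + 14 = 37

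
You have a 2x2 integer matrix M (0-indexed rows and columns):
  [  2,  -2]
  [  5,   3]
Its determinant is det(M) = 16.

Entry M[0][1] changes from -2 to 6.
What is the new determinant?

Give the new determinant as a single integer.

det is linear in row 0: changing M[0][1] by delta changes det by delta * cofactor(0,1).
Cofactor C_01 = (-1)^(0+1) * minor(0,1) = -5
Entry delta = 6 - -2 = 8
Det delta = 8 * -5 = -40
New det = 16 + -40 = -24

Answer: -24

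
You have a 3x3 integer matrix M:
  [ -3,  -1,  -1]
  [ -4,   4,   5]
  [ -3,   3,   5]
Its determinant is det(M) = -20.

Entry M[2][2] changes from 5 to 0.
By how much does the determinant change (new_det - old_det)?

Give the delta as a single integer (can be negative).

Answer: 80

Derivation:
Cofactor C_22 = -16
Entry delta = 0 - 5 = -5
Det delta = entry_delta * cofactor = -5 * -16 = 80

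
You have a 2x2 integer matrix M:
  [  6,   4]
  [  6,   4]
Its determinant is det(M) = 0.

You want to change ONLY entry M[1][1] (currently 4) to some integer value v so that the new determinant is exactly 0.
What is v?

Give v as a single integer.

Answer: 4

Derivation:
det is linear in entry M[1][1]: det = old_det + (v - 4) * C_11
Cofactor C_11 = 6
Want det = 0: 0 + (v - 4) * 6 = 0
  (v - 4) = 0 / 6 = 0
  v = 4 + (0) = 4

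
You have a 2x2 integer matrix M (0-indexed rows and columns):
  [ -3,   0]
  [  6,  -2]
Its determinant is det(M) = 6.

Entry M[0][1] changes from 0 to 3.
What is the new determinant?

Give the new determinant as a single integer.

det is linear in row 0: changing M[0][1] by delta changes det by delta * cofactor(0,1).
Cofactor C_01 = (-1)^(0+1) * minor(0,1) = -6
Entry delta = 3 - 0 = 3
Det delta = 3 * -6 = -18
New det = 6 + -18 = -12

Answer: -12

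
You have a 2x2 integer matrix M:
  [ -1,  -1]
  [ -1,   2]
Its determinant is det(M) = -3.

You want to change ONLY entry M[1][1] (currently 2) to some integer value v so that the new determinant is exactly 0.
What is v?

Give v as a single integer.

det is linear in entry M[1][1]: det = old_det + (v - 2) * C_11
Cofactor C_11 = -1
Want det = 0: -3 + (v - 2) * -1 = 0
  (v - 2) = 3 / -1 = -3
  v = 2 + (-3) = -1

Answer: -1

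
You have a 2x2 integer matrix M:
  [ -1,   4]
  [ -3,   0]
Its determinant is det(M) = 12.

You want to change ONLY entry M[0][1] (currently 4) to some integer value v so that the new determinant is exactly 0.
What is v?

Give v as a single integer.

det is linear in entry M[0][1]: det = old_det + (v - 4) * C_01
Cofactor C_01 = 3
Want det = 0: 12 + (v - 4) * 3 = 0
  (v - 4) = -12 / 3 = -4
  v = 4 + (-4) = 0

Answer: 0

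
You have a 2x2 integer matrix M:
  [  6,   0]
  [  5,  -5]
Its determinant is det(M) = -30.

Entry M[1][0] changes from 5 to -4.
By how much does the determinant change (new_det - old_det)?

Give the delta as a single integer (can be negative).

Answer: 0

Derivation:
Cofactor C_10 = 0
Entry delta = -4 - 5 = -9
Det delta = entry_delta * cofactor = -9 * 0 = 0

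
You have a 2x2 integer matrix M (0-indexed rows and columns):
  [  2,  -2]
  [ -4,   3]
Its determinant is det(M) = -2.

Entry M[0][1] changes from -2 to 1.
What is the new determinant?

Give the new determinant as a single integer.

Answer: 10

Derivation:
det is linear in row 0: changing M[0][1] by delta changes det by delta * cofactor(0,1).
Cofactor C_01 = (-1)^(0+1) * minor(0,1) = 4
Entry delta = 1 - -2 = 3
Det delta = 3 * 4 = 12
New det = -2 + 12 = 10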